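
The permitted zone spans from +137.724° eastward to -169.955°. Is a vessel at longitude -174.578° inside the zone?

Yes

Band width going east from +137.724° to -169.955°: ((-169.955 − 137.724) mod 360) = 52.321°.
Offset of -174.578° east of the west edge: ((-174.578 − 137.724) mod 360) = 47.698°.
47.698° ≤ 52.321° ⇒ inside.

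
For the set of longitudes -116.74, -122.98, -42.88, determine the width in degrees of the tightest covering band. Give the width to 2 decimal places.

Sort the longitudes: -122.98°, -116.74°, -42.88°.
Eastward gaps between consecutive values (wrapping around): 6.24°, 73.86°, 279.90°.
Largest gap = 279.90° ⇒ minimal covering band is its complement: 360° − 279.90° = 80.10°.
Band runs from -122.98° eastward to -42.88°.

80.10°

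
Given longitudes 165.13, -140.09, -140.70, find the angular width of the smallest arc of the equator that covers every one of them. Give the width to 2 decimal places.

Sort the longitudes: -140.70°, -140.09°, +165.13°.
Eastward gaps between consecutive values (wrapping around): 0.61°, 305.22°, 54.17°.
Largest gap = 305.22° ⇒ minimal covering band is its complement: 360° − 305.22° = 54.78°.
Band runs from +165.13° eastward to -140.09°, crossing the antimeridian.

54.78°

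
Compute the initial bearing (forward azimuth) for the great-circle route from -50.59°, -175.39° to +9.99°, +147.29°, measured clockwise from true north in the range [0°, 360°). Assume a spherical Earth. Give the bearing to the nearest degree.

320°

Δλ = 147.29 − -175.39 = 322.68°; wrapped into (−180°, 180°]: -37.32°.
θ = atan2( sin Δλ · cos φ₂ , cos φ₁ · sin φ₂ − sin φ₁ · cos φ₂ · cos Δλ )
  = atan2(-0.59707, 0.71526) = -39.854° → normalised to [0°, 360°): 320.146°.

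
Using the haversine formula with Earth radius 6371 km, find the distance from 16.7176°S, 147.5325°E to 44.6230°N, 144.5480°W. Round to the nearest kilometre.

9662 km

Δλ = -144.5480 − 147.5325 = -292.0805°; wrapped into (−180°, 180°]: 67.9195°.
Δφ = 44.6230 − -16.7176 = 61.3406°.
a = sin²(Δφ/2) + cos φ₁ · cos φ₂ · sin²(Δλ/2) = 0.472909.
c = 2·atan2(√a, √(1−a)) = 1.51659 rad → d = 6371·c ≈ 9662.18 km.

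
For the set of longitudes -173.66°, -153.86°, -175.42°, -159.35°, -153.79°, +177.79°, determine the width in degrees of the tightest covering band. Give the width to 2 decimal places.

Sort the longitudes: -175.42°, -173.66°, -159.35°, -153.86°, -153.79°, +177.79°.
Eastward gaps between consecutive values (wrapping around): 1.76°, 14.31°, 5.49°, 0.07°, 331.58°, 6.79°.
Largest gap = 331.58° ⇒ minimal covering band is its complement: 360° − 331.58° = 28.42°.
Band runs from +177.79° eastward to -153.79°, crossing the antimeridian.

28.42°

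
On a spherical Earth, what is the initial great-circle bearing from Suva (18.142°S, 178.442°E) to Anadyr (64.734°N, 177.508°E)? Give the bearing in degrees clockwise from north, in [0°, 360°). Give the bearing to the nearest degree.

Δλ = 177.508 − 178.442 = -0.934°.
θ = atan2( sin Δλ · cos φ₂ , cos φ₁ · sin φ₂ − sin φ₁ · cos φ₂ · cos Δλ )
  = atan2(-0.00696, 0.99226) = -0.402° → normalised to [0°, 360°): 359.598°.
To the nearest degree that is 360°, which in [0°, 360°) is written 0°.

0°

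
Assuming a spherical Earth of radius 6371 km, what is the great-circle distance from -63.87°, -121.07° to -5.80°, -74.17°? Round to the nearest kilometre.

Δλ = -74.17 − -121.07 = 46.90°.
Δφ = -5.80 − -63.87 = 58.07°.
a = sin²(Δφ/2) + cos φ₁ · cos φ₂ · sin²(Δλ/2) = 0.304946.
c = 2·atan2(√a, √(1−a)) = 1.17005 rad → d = 6371·c ≈ 7454.37 km.

7454 km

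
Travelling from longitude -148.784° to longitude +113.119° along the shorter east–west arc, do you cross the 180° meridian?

Yes

Naïve |113.119 − -148.784| = 261.903° > 180°, so the shorter arc goes the other way round — across 180°.
Signed shortest Δλ = ((113.119 − -148.784 + 180) mod 360) − 180 = -98.097°.
Going west by 98.097° from -148.784° passes through 180° before reaching +113.119°.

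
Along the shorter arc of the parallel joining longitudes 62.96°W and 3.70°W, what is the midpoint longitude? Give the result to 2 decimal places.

Signed shortest Δλ from -62.96° to -3.70° is +59.26°.
Midpoint longitude = -62.96° + (+59.26°)/2 = -62.96° + 29.63° = -33.33°.

33.33°W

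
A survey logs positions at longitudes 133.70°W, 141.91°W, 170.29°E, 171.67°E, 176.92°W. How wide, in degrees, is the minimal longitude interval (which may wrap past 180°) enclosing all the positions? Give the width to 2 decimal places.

56.01°

Sort the longitudes: -176.92°, -141.91°, -133.70°, +170.29°, +171.67°.
Eastward gaps between consecutive values (wrapping around): 35.01°, 8.21°, 303.99°, 1.38°, 11.41°.
Largest gap = 303.99° ⇒ minimal covering band is its complement: 360° − 303.99° = 56.01°.
Band runs from +170.29° eastward to -133.70°, crossing the antimeridian.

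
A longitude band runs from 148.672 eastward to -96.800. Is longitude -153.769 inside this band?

Band width going east from +148.672° to -96.800°: ((-96.800 − 148.672) mod 360) = 114.528°.
Offset of -153.769° east of the west edge: ((-153.769 − 148.672) mod 360) = 57.559°.
57.559° ≤ 114.528° ⇒ inside.

Yes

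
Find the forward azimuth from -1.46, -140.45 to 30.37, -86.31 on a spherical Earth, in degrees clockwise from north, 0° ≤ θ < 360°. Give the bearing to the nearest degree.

Δλ = -86.31 − -140.45 = 54.14°.
θ = atan2( sin Δλ · cos φ₂ , cos φ₁ · sin φ₂ − sin φ₁ · cos φ₂ · cos Δλ )
  = atan2(0.69924, 0.51830) = 53.453° → normalised to [0°, 360°): 53.453°.

53°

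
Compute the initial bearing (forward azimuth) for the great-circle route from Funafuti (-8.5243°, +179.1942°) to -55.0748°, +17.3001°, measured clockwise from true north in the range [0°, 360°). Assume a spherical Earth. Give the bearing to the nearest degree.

191°

Δλ = 17.3001 − 179.1942 = -161.8941°.
θ = atan2( sin Δλ · cos φ₂ , cos φ₁ · sin φ₂ − sin φ₁ · cos φ₂ · cos Δλ )
  = atan2(-0.17792, -0.89150) = -168.714° → normalised to [0°, 360°): 191.286°.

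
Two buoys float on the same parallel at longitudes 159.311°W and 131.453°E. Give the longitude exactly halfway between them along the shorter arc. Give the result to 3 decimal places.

166.071°E

Signed shortest Δλ from -159.311° to +131.453° is -69.236°.
Midpoint longitude = -159.311° + (-69.236°)/2 = -159.311° − 34.618° = -193.929°.
Normalise into (−180°, 180°]: +166.071°.
(The naïve average (-159.311 + +131.453)/2 = -13.929° is on the wrong side of the globe.)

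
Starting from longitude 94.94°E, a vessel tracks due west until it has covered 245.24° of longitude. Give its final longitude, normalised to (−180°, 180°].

Start at +94.94°; shift −245.24° → -150.30°.
-150.30° already lies in (−180°, 180°].

150.30°W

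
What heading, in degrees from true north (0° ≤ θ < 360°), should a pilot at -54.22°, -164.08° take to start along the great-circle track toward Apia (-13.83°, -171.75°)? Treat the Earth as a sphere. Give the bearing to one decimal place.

Δλ = -171.75 − -164.08 = -7.67°.
θ = atan2( sin Δλ · cos φ₂ , cos φ₁ · sin φ₂ − sin φ₁ · cos φ₂ · cos Δλ )
  = atan2(-0.12960, 0.64094) = -11.431° → normalised to [0°, 360°): 348.569°.

348.6°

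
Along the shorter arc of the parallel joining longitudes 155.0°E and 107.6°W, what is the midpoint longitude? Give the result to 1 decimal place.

Signed shortest Δλ from +155.0° to -107.6° is +97.4°.
Midpoint longitude = +155.0° + (+97.4°)/2 = +155.0° + 48.7° = +203.7°.
Normalise into (−180°, 180°]: -156.3°.
(The naïve average (+155.0 + -107.6)/2 = 23.7° is on the wrong side of the globe.)

156.3°W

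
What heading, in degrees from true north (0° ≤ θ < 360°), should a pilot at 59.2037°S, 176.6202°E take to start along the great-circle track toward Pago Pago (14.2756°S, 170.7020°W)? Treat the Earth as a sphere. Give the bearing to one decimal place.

Δλ = -170.7020 − 176.6202 = -347.3222°; wrapped into (−180°, 180°]: 12.6778°.
θ = atan2( sin Δλ · cos φ₂ , cos φ₁ · sin φ₂ − sin φ₁ · cos φ₂ · cos Δλ )
  = atan2(0.21269, 0.68592) = 17.228° → normalised to [0°, 360°): 17.228°.

17.2°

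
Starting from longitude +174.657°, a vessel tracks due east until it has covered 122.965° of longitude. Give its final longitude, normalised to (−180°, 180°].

-62.378°

Start at +174.657°; shift +122.965° → +297.622°.
+297.622° lies outside (−180°, 180°]; subtract 360° → -62.378°.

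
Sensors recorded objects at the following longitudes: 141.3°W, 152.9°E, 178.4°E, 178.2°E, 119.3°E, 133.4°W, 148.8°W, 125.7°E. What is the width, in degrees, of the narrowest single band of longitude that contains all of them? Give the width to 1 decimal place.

Sort the longitudes: -148.8°, -141.3°, -133.4°, +119.3°, +125.7°, +152.9°, +178.2°, +178.4°.
Eastward gaps between consecutive values (wrapping around): 7.5°, 7.9°, 252.7°, 6.4°, 27.2°, 25.3°, 0.2°, 32.8°.
Largest gap = 252.7° ⇒ minimal covering band is its complement: 360° − 252.7° = 107.3°.
Band runs from +119.3° eastward to -133.4°, crossing the antimeridian.

107.3°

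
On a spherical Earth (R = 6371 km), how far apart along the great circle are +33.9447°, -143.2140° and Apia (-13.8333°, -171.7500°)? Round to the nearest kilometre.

6111 km

Δλ = -171.7500 − -143.2140 = -28.5360°.
Δφ = -13.8333 − 33.9447 = -47.7780°.
a = sin²(Δφ/2) + cos φ₁ · cos φ₂ · sin²(Δλ/2) = 0.212926.
c = 2·atan2(√a, √(1−a)) = 0.95923 rad → d = 6371·c ≈ 6111.27 km.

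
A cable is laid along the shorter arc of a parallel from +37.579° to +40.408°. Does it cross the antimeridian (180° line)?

No

Signed shortest Δλ = ((40.408 − 37.579 + 180) mod 360) − 180 = 2.829°.
Going east by 2.829° from +37.579° reaches +40.408° without touching 180°.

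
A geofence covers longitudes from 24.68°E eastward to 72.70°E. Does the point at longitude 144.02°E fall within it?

Band width going east from +24.68° to +72.70°: ((72.70 − 24.68) mod 360) = 48.02°.
Offset of +144.02° east of the west edge: ((144.02 − 24.68) mod 360) = 119.34°.
119.34° > 48.02° ⇒ outside.

No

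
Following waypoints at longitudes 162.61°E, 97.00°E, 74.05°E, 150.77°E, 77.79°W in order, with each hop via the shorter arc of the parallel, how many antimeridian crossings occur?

1

Leg 1: +162.61° → +97.00°, shortest Δλ = -65.61° (west) — does not cross 180°.
Leg 2: +97.00° → +74.05°, shortest Δλ = -22.95° (west) — does not cross 180°.
Leg 3: +74.05° → +150.77°, shortest Δλ = 76.72° (east) — does not cross 180°.
Leg 4: +150.77° → -77.79°, shortest Δλ = 131.44° (east) — crosses 180°.
Total crossings: 1.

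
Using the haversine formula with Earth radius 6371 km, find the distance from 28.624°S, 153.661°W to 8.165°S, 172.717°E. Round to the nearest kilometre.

4188 km

Δλ = 172.717 − -153.661 = 326.378°; wrapped into (−180°, 180°]: -33.622°.
Δφ = -8.165 − -28.624 = 20.459°.
a = sin²(Δφ/2) + cos φ₁ · cos φ₂ · sin²(Δλ/2) = 0.104217.
c = 2·atan2(√a, √(1−a)) = 0.65743 rad → d = 6371·c ≈ 4188.48 km.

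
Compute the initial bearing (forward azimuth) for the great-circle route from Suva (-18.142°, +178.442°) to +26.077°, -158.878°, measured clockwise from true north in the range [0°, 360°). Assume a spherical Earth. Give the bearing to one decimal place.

Δλ = -158.878 − 178.442 = -337.320°; wrapped into (−180°, 180°]: 22.680°.
θ = atan2( sin Δλ · cos φ₂ , cos φ₁ · sin φ₂ − sin φ₁ · cos φ₂ · cos Δλ )
  = atan2(0.34633, 0.67578) = 27.135° → normalised to [0°, 360°): 27.135°.

27.1°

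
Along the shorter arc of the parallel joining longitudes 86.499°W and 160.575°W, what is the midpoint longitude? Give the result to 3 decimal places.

123.537°W

Signed shortest Δλ from -86.499° to -160.575° is -74.076°.
Midpoint longitude = -86.499° + (-74.076°)/2 = -86.499° − 37.038° = -123.537°.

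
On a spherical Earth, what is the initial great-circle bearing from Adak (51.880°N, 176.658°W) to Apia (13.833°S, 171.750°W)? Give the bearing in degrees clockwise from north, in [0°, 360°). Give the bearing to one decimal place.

174.8°

Δλ = -171.750 − -176.658 = 4.908°.
θ = atan2( sin Δλ · cos φ₂ , cos φ₁ · sin φ₂ − sin φ₁ · cos φ₂ · cos Δλ )
  = atan2(0.08307, -0.90870) = 174.776° → normalised to [0°, 360°): 174.776°.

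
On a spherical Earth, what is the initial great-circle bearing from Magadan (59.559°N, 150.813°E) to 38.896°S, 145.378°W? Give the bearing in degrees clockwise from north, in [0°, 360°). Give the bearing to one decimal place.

131.3°

Δλ = -145.378 − 150.813 = -296.191°; wrapped into (−180°, 180°]: 63.809°.
θ = atan2( sin Δλ · cos φ₂ , cos φ₁ · sin φ₂ − sin φ₁ · cos φ₂ · cos Δλ )
  = atan2(0.69838, -0.61429) = 131.335° → normalised to [0°, 360°): 131.335°.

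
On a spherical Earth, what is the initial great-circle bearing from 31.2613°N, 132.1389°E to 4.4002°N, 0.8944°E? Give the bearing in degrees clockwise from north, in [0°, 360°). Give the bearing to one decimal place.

Δλ = 0.8944 − 132.1389 = -131.2445°.
θ = atan2( sin Δλ · cos φ₂ , cos φ₁ · sin φ₂ − sin φ₁ · cos φ₂ · cos Δλ )
  = atan2(-0.74969, 0.40670) = -61.521° → normalised to [0°, 360°): 298.479°.

298.5°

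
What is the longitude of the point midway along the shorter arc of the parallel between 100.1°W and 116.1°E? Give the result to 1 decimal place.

Signed shortest Δλ from -100.1° to +116.1° is -143.8°.
Midpoint longitude = -100.1° + (-143.8°)/2 = -100.1° − 71.9° = -172.0°.
(The naïve average (-100.1 + +116.1)/2 = 8.0° is on the wrong side of the globe.)

172.0°W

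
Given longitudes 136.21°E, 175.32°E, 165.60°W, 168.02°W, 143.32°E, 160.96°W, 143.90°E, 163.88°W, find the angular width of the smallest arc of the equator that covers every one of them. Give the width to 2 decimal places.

Sort the longitudes: -168.02°, -165.60°, -163.88°, -160.96°, +136.21°, +143.32°, +143.90°, +175.32°.
Eastward gaps between consecutive values (wrapping around): 2.42°, 1.72°, 2.92°, 297.17°, 7.11°, 0.58°, 31.42°, 16.66°.
Largest gap = 297.17° ⇒ minimal covering band is its complement: 360° − 297.17° = 62.83°.
Band runs from +136.21° eastward to -160.96°, crossing the antimeridian.

62.83°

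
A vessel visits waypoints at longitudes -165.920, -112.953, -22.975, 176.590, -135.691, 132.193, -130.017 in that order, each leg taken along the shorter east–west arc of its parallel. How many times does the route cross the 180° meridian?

Leg 1: -165.920° → -112.953°, shortest Δλ = 52.967° (east) — does not cross 180°.
Leg 2: -112.953° → -22.975°, shortest Δλ = 89.978° (east) — does not cross 180°.
Leg 3: -22.975° → +176.590°, shortest Δλ = -160.435° (west) — crosses 180°.
Leg 4: +176.590° → -135.691°, shortest Δλ = 47.719° (east) — crosses 180°.
Leg 5: -135.691° → +132.193°, shortest Δλ = -92.116° (west) — crosses 180°.
Leg 6: +132.193° → -130.017°, shortest Δλ = 97.79° (east) — crosses 180°.
Total crossings: 4.

4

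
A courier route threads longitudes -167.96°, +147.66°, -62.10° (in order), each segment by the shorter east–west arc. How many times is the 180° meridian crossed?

Leg 1: -167.96° → +147.66°, shortest Δλ = -44.38° (west) — crosses 180°.
Leg 2: +147.66° → -62.10°, shortest Δλ = 150.24° (east) — crosses 180°.
Total crossings: 2.

2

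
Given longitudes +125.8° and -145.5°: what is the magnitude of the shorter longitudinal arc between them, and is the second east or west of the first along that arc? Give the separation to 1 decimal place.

88.7° east

Raw difference: -145.5 − 125.8 = -271.3°.
Normalise into (−180°, 180°]: -271.3° + 360° = 88.7°.
Positive ⇒ the second point lies to the east; separation 88.7°.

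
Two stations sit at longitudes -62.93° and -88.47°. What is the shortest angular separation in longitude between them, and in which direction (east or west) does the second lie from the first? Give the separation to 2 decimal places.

25.54° west

Raw difference: -88.47 − -62.93 = -25.54°.
Normalise into (−180°, 180°]: -25.54° stays -25.54°.
Negative ⇒ the second point lies to the west; separation 25.54°.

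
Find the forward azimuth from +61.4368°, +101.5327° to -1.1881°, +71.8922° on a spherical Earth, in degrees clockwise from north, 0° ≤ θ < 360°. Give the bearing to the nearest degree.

Δλ = 71.8922 − 101.5327 = -29.6405°.
θ = atan2( sin Δλ · cos φ₂ , cos φ₁ · sin φ₂ − sin φ₁ · cos φ₂ · cos Δλ )
  = atan2(-0.49445, -0.77311) = -147.399° → normalised to [0°, 360°): 212.601°.

213°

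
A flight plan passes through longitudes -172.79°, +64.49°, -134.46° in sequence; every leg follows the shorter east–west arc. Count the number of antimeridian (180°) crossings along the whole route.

2

Leg 1: -172.79° → +64.49°, shortest Δλ = -122.72° (west) — crosses 180°.
Leg 2: +64.49° → -134.46°, shortest Δλ = 161.05° (east) — crosses 180°.
Total crossings: 2.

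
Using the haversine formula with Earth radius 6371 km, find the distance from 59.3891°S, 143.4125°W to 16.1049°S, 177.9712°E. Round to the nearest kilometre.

5739 km

Δλ = 177.9712 − -143.4125 = 321.3837°; wrapped into (−180°, 180°]: -38.6163°.
Δφ = -16.1049 − -59.3891 = 43.2842°.
a = sin²(Δφ/2) + cos φ₁ · cos φ₂ · sin²(Δλ/2) = 0.189505.
c = 2·atan2(√a, √(1−a)) = 0.90079 rad → d = 6371·c ≈ 5738.94 km.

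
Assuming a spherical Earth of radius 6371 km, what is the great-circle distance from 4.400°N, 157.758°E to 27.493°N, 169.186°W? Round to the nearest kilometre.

4341 km

Δλ = -169.186 − 157.758 = -326.944°; wrapped into (−180°, 180°]: 33.056°.
Δφ = 27.493 − 4.400 = 23.093°.
a = sin²(Δφ/2) + cos φ₁ · cos φ₂ · sin²(Δλ/2) = 0.111645.
c = 2·atan2(√a, √(1−a)) = 0.68137 rad → d = 6371·c ≈ 4341.01 km.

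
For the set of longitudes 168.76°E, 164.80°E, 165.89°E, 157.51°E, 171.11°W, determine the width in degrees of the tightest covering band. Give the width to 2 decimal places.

31.38°

Sort the longitudes: -171.11°, +157.51°, +164.80°, +165.89°, +168.76°.
Eastward gaps between consecutive values (wrapping around): 328.62°, 7.29°, 1.09°, 2.87°, 20.13°.
Largest gap = 328.62° ⇒ minimal covering band is its complement: 360° − 328.62° = 31.38°.
Band runs from +157.51° eastward to -171.11°, crossing the antimeridian.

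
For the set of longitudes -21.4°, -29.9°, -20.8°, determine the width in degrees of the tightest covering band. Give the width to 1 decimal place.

Sort the longitudes: -29.9°, -21.4°, -20.8°.
Eastward gaps between consecutive values (wrapping around): 8.5°, 0.6°, 350.9°.
Largest gap = 350.9° ⇒ minimal covering band is its complement: 360° − 350.9° = 9.1°.
Band runs from -29.9° eastward to -20.8°.

9.1°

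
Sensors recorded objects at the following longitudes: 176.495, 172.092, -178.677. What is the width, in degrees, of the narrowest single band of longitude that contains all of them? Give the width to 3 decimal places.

Sort the longitudes: -178.677°, +172.092°, +176.495°.
Eastward gaps between consecutive values (wrapping around): 350.769°, 4.403°, 4.828°.
Largest gap = 350.769° ⇒ minimal covering band is its complement: 360° − 350.769° = 9.231°.
Band runs from +172.092° eastward to -178.677°, crossing the antimeridian.

9.231°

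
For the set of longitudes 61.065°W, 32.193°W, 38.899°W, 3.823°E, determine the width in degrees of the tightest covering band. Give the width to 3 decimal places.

64.888°

Sort the longitudes: -61.065°, -38.899°, -32.193°, +3.823°.
Eastward gaps between consecutive values (wrapping around): 22.166°, 6.706°, 36.016°, 295.112°.
Largest gap = 295.112° ⇒ minimal covering band is its complement: 360° − 295.112° = 64.888°.
Band runs from -61.065° eastward to +3.823°.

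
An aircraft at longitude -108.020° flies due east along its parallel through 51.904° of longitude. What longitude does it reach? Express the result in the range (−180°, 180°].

Start at -108.020°; shift +51.904° → -56.116°.
-56.116° already lies in (−180°, 180°].

-56.116°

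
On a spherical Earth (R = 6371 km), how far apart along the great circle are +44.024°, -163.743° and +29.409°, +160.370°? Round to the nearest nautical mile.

Δλ = 160.370 − -163.743 = 324.113°; wrapped into (−180°, 180°]: -35.887°.
Δφ = 29.409 − 44.024 = -14.615°.
a = sin²(Δφ/2) + cos φ₁ · cos φ₂ · sin²(Δλ/2) = 0.075631.
c = 2·atan2(√a, √(1−a)) = 0.55720 rad → d = 6371·c ≈ 3549.93 km ≈ 1916.81 nmi.

1917 nmi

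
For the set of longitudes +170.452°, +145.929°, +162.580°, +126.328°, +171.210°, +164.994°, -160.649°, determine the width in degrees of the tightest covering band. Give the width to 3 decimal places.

Sort the longitudes: -160.649°, +126.328°, +145.929°, +162.580°, +164.994°, +170.452°, +171.210°.
Eastward gaps between consecutive values (wrapping around): 286.977°, 19.601°, 16.651°, 2.414°, 5.458°, 0.758°, 28.141°.
Largest gap = 286.977° ⇒ minimal covering band is its complement: 360° − 286.977° = 73.023°.
Band runs from +126.328° eastward to -160.649°, crossing the antimeridian.

73.023°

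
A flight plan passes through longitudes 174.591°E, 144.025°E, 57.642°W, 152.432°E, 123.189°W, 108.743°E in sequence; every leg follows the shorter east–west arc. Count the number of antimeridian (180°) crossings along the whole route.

Leg 1: +174.591° → +144.025°, shortest Δλ = -30.566° (west) — does not cross 180°.
Leg 2: +144.025° → -57.642°, shortest Δλ = 158.333° (east) — crosses 180°.
Leg 3: -57.642° → +152.432°, shortest Δλ = -149.926° (west) — crosses 180°.
Leg 4: +152.432° → -123.189°, shortest Δλ = 84.379° (east) — crosses 180°.
Leg 5: -123.189° → +108.743°, shortest Δλ = -128.068° (west) — crosses 180°.
Total crossings: 4.

4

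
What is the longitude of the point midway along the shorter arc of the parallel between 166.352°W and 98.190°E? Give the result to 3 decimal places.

Signed shortest Δλ from -166.352° to +98.190° is -95.458°.
Midpoint longitude = -166.352° + (-95.458°)/2 = -166.352° − 47.729° = -214.081°.
Normalise into (−180°, 180°]: +145.919°.
(The naïve average (-166.352 + +98.190)/2 = -34.081° is on the wrong side of the globe.)

145.919°E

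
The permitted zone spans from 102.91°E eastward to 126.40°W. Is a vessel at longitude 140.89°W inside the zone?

Band width going east from +102.91° to -126.40°: ((-126.40 − 102.91) mod 360) = 130.69°.
Offset of -140.89° east of the west edge: ((-140.89 − 102.91) mod 360) = 116.20°.
116.20° ≤ 130.69° ⇒ inside.

Yes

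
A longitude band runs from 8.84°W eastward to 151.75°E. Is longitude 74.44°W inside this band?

Band width going east from -8.84° to +151.75°: ((151.75 − -8.84) mod 360) = 160.59°.
Offset of -74.44° east of the west edge: ((-74.44 − -8.84) mod 360) = 294.40°.
294.40° > 160.59° ⇒ outside.

No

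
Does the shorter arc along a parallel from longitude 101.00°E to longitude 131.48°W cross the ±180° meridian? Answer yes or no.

Yes

Naïve |-131.48 − 101.00| = 232.48° > 180°, so the shorter arc goes the other way round — across 180°.
Signed shortest Δλ = ((-131.48 − 101.00 + 180) mod 360) − 180 = 127.52°.
Going east by 127.52° from +101.00° passes through 180° before reaching -131.48°.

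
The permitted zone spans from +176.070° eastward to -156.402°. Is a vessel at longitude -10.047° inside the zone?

Band width going east from +176.070° to -156.402°: ((-156.402 − 176.070) mod 360) = 27.528°.
Offset of -10.047° east of the west edge: ((-10.047 − 176.070) mod 360) = 173.883°.
173.883° > 27.528° ⇒ outside.

No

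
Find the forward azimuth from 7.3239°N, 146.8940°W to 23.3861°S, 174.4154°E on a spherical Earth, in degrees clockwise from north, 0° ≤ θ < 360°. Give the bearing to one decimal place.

Δλ = 174.4154 − -146.8940 = 321.3094°; wrapped into (−180°, 180°]: -38.6906°.
θ = atan2( sin Δλ · cos φ₂ , cos φ₁ · sin φ₂ − sin φ₁ · cos φ₂ · cos Δλ )
  = atan2(-0.57376, -0.48501) = -130.209° → normalised to [0°, 360°): 229.791°.

229.8°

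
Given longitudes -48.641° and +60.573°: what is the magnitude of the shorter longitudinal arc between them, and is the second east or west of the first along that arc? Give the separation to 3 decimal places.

109.214° east

Raw difference: 60.573 − -48.641 = 109.214°.
Normalise into (−180°, 180°]: 109.214° stays 109.214°.
Positive ⇒ the second point lies to the east; separation 109.214°.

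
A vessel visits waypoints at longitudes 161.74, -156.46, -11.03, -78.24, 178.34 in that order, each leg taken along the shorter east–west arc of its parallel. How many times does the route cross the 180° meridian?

2

Leg 1: +161.74° → -156.46°, shortest Δλ = 41.8° (east) — crosses 180°.
Leg 2: -156.46° → -11.03°, shortest Δλ = 145.43° (east) — does not cross 180°.
Leg 3: -11.03° → -78.24°, shortest Δλ = -67.21° (west) — does not cross 180°.
Leg 4: -78.24° → +178.34°, shortest Δλ = -103.42° (west) — crosses 180°.
Total crossings: 2.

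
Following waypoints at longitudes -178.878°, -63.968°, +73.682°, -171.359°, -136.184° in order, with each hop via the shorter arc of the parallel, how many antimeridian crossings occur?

Leg 1: -178.878° → -63.968°, shortest Δλ = 114.91° (east) — does not cross 180°.
Leg 2: -63.968° → +73.682°, shortest Δλ = 137.65° (east) — does not cross 180°.
Leg 3: +73.682° → -171.359°, shortest Δλ = 114.959° (east) — crosses 180°.
Leg 4: -171.359° → -136.184°, shortest Δλ = 35.175° (east) — does not cross 180°.
Total crossings: 1.

1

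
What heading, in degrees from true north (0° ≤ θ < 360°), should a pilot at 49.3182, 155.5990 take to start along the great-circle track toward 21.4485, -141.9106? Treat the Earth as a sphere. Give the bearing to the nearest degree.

Δλ = -141.9106 − 155.5990 = -297.5096°; wrapped into (−180°, 180°]: 62.4904°.
θ = atan2( sin Δλ · cos φ₂ , cos φ₁ · sin φ₂ − sin φ₁ · cos φ₂ · cos Δλ )
  = atan2(0.82551, -0.08766) = 96.061° → normalised to [0°, 360°): 96.061°.

96°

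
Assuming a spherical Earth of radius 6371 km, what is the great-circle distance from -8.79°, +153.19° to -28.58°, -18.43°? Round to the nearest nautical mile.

Δλ = -18.43 − 153.19 = -171.62°.
Δφ = -28.58 − -8.79 = -19.79°.
a = sin²(Δφ/2) + cos φ₁ · cos φ₂ · sin²(Δλ/2) = 0.892733.
c = 2·atan2(√a, √(1−a)) = 2.47425 rad → d = 6371·c ≈ 15763.42 km ≈ 8511.57 nmi.

8512 nmi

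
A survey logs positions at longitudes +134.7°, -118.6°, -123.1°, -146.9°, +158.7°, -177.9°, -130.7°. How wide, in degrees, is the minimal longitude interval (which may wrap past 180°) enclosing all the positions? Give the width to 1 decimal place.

Sort the longitudes: -177.9°, -146.9°, -130.7°, -123.1°, -118.6°, +134.7°, +158.7°.
Eastward gaps between consecutive values (wrapping around): 31.0°, 16.2°, 7.6°, 4.5°, 253.3°, 24.0°, 23.4°.
Largest gap = 253.3° ⇒ minimal covering band is its complement: 360° − 253.3° = 106.7°.
Band runs from +134.7° eastward to -118.6°, crossing the antimeridian.

106.7°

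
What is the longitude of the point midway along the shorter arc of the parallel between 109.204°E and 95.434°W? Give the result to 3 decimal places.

Signed shortest Δλ from +109.204° to -95.434° is +155.362°.
Midpoint longitude = +109.204° + (+155.362°)/2 = +109.204° + 77.681° = +186.885°.
Normalise into (−180°, 180°]: -173.115°.
(The naïve average (+109.204 + -95.434)/2 = 6.885° is on the wrong side of the globe.)

173.115°W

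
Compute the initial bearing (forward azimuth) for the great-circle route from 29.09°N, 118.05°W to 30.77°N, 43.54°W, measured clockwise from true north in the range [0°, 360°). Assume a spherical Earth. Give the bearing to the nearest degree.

Δλ = -43.54 − -118.05 = 74.51°.
θ = atan2( sin Δλ · cos φ₂ , cos φ₁ · sin φ₂ − sin φ₁ · cos φ₂ · cos Δλ )
  = atan2(0.82802, 0.33549) = 67.943° → normalised to [0°, 360°): 67.943°.

68°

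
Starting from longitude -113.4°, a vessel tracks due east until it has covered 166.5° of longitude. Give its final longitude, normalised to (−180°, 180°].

Start at -113.4°; shift +166.5° → +53.1°.
+53.1° already lies in (−180°, 180°].

+53.1°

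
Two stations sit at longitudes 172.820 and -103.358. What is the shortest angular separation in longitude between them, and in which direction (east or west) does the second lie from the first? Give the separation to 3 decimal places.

83.822° east

Raw difference: -103.358 − 172.820 = -276.178°.
Normalise into (−180°, 180°]: -276.178° + 360° = 83.822°.
Positive ⇒ the second point lies to the east; separation 83.822°.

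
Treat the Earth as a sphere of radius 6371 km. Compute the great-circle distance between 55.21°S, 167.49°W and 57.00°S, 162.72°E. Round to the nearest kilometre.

Δλ = 162.72 − -167.49 = 330.21°; wrapped into (−180°, 180°]: -29.79°.
Δφ = -57.00 − -55.21 = -1.79°.
a = sin²(Δφ/2) + cos φ₁ · cos φ₂ · sin²(Δλ/2) = 0.020777.
c = 2·atan2(√a, √(1−a)) = 0.28929 rad → d = 6371·c ≈ 1843.07 km.

1843 km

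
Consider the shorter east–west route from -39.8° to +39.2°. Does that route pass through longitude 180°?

No

Signed shortest Δλ = ((39.2 − -39.8 + 180) mod 360) − 180 = 79.0°.
Going east by 79.0° from -39.8° reaches +39.2° without touching 180°.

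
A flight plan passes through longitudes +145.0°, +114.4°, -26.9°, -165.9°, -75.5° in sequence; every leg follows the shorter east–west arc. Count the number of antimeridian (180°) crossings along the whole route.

Leg 1: +145.0° → +114.4°, shortest Δλ = -30.6° (west) — does not cross 180°.
Leg 2: +114.4° → -26.9°, shortest Δλ = -141.3° (west) — does not cross 180°.
Leg 3: -26.9° → -165.9°, shortest Δλ = -139.0° (west) — does not cross 180°.
Leg 4: -165.9° → -75.5°, shortest Δλ = 90.4° (east) — does not cross 180°.
Total crossings: 0.

0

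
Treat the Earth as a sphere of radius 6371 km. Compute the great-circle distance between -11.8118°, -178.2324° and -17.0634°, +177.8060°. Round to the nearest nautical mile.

390 nmi

Δλ = 177.8060 − -178.2324 = 356.0384°; wrapped into (−180°, 180°]: -3.9616°.
Δφ = -17.0634 − -11.8118 = -5.2516°.
a = sin²(Δφ/2) + cos φ₁ · cos φ₂ · sin²(Δλ/2) = 0.003217.
c = 2·atan2(√a, √(1−a)) = 0.11349 rad → d = 6371·c ≈ 723.07 km ≈ 390.43 nmi.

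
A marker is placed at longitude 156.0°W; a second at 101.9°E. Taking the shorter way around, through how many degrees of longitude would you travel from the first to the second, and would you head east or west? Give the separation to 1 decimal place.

Raw difference: 101.9 − -156.0 = 257.9°.
Normalise into (−180°, 180°]: 257.9° − 360° = -102.1°.
Negative ⇒ the second point lies to the west; separation 102.1°.

102.1° west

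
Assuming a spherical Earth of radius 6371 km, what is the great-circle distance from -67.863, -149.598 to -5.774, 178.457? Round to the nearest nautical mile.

Δλ = 178.457 − -149.598 = 328.055°; wrapped into (−180°, 180°]: -31.945°.
Δφ = -5.774 − -67.863 = 62.089°.
a = sin²(Δφ/2) + cos φ₁ · cos φ₂ · sin²(Δλ/2) = 0.294339.
c = 2·atan2(√a, √(1−a)) = 1.14689 rad → d = 6371·c ≈ 7306.85 km ≈ 3945.39 nmi.

3945 nmi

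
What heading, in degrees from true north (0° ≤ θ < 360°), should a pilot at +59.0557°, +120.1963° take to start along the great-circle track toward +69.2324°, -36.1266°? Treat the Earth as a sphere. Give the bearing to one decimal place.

Δλ = -36.1266 − 120.1963 = -156.3229°.
θ = atan2( sin Δλ · cos φ₂ , cos φ₁ · sin φ₂ − sin φ₁ · cos φ₂ · cos Δλ )
  = atan2(-0.14239, 0.75931) = -10.621° → normalised to [0°, 360°): 349.379°.

349.4°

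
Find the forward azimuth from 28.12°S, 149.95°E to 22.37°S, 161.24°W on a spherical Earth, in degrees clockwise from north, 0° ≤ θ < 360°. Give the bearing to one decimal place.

Δλ = -161.24 − 149.95 = -311.19°; wrapped into (−180°, 180°]: 48.81°.
θ = atan2( sin Δλ · cos φ₂ , cos φ₁ · sin φ₂ − sin φ₁ · cos φ₂ · cos Δλ )
  = atan2(0.69590, -0.04863) = 93.997° → normalised to [0°, 360°): 93.997°.

94.0°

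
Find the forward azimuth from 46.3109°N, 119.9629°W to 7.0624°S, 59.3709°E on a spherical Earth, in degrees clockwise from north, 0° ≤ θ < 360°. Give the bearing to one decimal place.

1.0°

Δλ = 59.3709 − -119.9629 = 179.3338°.
θ = atan2( sin Δλ · cos φ₂ , cos φ₁ · sin φ₂ − sin φ₁ · cos φ₂ · cos Δλ )
  = atan2(0.01154, 0.63264) = 1.045° → normalised to [0°, 360°): 1.045°.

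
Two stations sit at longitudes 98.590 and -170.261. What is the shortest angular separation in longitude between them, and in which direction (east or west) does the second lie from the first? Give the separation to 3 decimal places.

91.149° east

Raw difference: -170.261 − 98.590 = -268.851°.
Normalise into (−180°, 180°]: -268.851° + 360° = 91.149°.
Positive ⇒ the second point lies to the east; separation 91.149°.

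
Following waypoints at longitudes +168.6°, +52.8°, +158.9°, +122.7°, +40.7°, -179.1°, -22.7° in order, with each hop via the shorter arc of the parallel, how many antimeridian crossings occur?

Leg 1: +168.6° → +52.8°, shortest Δλ = -115.8° (west) — does not cross 180°.
Leg 2: +52.8° → +158.9°, shortest Δλ = 106.1° (east) — does not cross 180°.
Leg 3: +158.9° → +122.7°, shortest Δλ = -36.2° (west) — does not cross 180°.
Leg 4: +122.7° → +40.7°, shortest Δλ = -82.0° (west) — does not cross 180°.
Leg 5: +40.7° → -179.1°, shortest Δλ = 140.2° (east) — crosses 180°.
Leg 6: -179.1° → -22.7°, shortest Δλ = 156.4° (east) — does not cross 180°.
Total crossings: 1.

1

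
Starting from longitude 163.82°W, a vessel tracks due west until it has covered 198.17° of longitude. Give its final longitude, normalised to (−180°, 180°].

Start at -163.82°; shift −198.17° → -361.99°.
-361.99° lies outside (−180°, 180°]; add 360° → -1.99°.

1.99°W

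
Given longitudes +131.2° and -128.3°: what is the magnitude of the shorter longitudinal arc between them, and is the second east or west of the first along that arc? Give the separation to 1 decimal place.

100.5° east

Raw difference: -128.3 − 131.2 = -259.5°.
Normalise into (−180°, 180°]: -259.5° + 360° = 100.5°.
Positive ⇒ the second point lies to the east; separation 100.5°.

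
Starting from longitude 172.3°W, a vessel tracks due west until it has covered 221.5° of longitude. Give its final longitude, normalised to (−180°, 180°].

Start at -172.3°; shift −221.5° → -393.8°.
-393.8° lies outside (−180°, 180°]; add 360° → -33.8°.

33.8°W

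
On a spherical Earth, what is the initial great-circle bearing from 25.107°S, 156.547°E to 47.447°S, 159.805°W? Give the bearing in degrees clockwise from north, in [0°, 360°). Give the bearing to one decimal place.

134.5°

Δλ = -159.805 − 156.547 = -316.352°; wrapped into (−180°, 180°]: 43.648°.
θ = atan2( sin Δλ · cos φ₂ , cos φ₁ · sin φ₂ − sin φ₁ · cos φ₂ · cos Δλ )
  = atan2(0.46678, -0.45942) = 134.544° → normalised to [0°, 360°): 134.544°.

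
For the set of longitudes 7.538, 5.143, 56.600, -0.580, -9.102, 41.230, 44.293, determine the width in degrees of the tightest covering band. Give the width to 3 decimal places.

Sort the longitudes: -9.102°, -0.580°, +5.143°, +7.538°, +41.230°, +44.293°, +56.600°.
Eastward gaps between consecutive values (wrapping around): 8.522°, 5.723°, 2.395°, 33.692°, 3.063°, 12.307°, 294.298°.
Largest gap = 294.298° ⇒ minimal covering band is its complement: 360° − 294.298° = 65.702°.
Band runs from -9.102° eastward to +56.600°.

65.702°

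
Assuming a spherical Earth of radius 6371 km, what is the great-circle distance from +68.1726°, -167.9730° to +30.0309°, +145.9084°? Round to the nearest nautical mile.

2795 nmi

Δλ = 145.9084 − -167.9730 = 313.8814°; wrapped into (−180°, 180°]: -46.1186°.
Δφ = 30.0309 − 68.1726 = -38.1417°.
a = sin²(Δφ/2) + cos φ₁ · cos φ₂ · sin²(Δλ/2) = 0.156141.
c = 2·atan2(√a, √(1−a)) = 0.81246 rad → d = 6371·c ≈ 5176.16 km ≈ 2794.90 nmi.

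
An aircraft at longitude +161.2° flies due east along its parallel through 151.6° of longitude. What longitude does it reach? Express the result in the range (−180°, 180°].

-47.2°

Start at +161.2°; shift +151.6° → +312.8°.
+312.8° lies outside (−180°, 180°]; subtract 360° → -47.2°.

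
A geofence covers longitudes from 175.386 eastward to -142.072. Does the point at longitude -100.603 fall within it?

Band width going east from +175.386° to -142.072°: ((-142.072 − 175.386) mod 360) = 42.542°.
Offset of -100.603° east of the west edge: ((-100.603 − 175.386) mod 360) = 84.011°.
84.011° > 42.542° ⇒ outside.

No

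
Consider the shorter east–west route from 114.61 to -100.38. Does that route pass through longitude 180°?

Naïve |-100.38 − 114.61| = 214.99° > 180°, so the shorter arc goes the other way round — across 180°.
Signed shortest Δλ = ((-100.38 − 114.61 + 180) mod 360) − 180 = 145.01°.
Going east by 145.01° from +114.61° passes through 180° before reaching -100.38°.

Yes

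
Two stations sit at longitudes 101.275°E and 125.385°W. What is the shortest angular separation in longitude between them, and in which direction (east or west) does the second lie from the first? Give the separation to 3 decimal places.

133.340° east

Raw difference: -125.385 − 101.275 = -226.66°.
Normalise into (−180°, 180°]: -226.66° + 360° = 133.34°.
Positive ⇒ the second point lies to the east; separation 133.340°.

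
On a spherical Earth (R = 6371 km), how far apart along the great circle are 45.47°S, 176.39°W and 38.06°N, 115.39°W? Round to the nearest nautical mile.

Δλ = -115.39 − -176.39 = 61.00°.
Δφ = 38.06 − -45.47 = 83.53°.
a = sin²(Δφ/2) + cos φ₁ · cos φ₂ · sin²(Δλ/2) = 0.585894.
c = 2·atan2(√a, √(1−a)) = 1.74344 rad → d = 6371·c ≈ 11107.46 km ≈ 5997.55 nmi.

5998 nmi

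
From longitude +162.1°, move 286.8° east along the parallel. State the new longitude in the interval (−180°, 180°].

Start at +162.1°; shift +286.8° → +448.9°.
+448.9° lies outside (−180°, 180°]; subtract 360° → +88.9°.

+88.9°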